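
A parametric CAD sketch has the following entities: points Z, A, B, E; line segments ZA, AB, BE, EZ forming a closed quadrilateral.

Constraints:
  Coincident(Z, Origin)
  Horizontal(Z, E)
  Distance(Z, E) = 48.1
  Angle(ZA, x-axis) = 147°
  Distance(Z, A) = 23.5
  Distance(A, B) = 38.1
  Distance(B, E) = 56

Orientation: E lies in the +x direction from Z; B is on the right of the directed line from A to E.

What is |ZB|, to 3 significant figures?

22.0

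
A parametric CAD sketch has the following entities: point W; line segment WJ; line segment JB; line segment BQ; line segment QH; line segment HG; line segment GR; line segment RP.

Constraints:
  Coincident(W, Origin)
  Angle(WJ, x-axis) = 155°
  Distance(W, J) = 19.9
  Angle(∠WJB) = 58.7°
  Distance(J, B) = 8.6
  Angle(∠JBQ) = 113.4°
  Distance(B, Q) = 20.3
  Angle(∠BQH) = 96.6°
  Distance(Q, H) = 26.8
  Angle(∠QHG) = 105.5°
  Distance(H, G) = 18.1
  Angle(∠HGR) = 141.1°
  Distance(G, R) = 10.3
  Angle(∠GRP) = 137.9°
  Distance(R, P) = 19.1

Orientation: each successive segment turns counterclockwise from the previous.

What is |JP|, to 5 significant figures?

11.517

∠HGR = 141.1° gives GR at 179.70° from the x-axis; with |GR| = 10.3, R = (-11.243, 29.926). ∠GRP = 137.9° gives RP at -138.20° from the x-axis; with |RP| = 19.1, P = (-25.482, 17.196). Then |JP| = |P − J| = 11.517.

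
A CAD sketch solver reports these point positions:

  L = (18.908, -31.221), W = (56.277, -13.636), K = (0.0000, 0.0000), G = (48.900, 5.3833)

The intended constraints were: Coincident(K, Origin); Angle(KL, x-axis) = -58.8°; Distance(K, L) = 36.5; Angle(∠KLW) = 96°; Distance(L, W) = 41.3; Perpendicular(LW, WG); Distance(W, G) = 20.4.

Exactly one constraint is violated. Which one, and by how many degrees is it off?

Perpendicular(LW, WG) — off by 4.00°.

K = (0.00, 0.00) ✓; KL at -58.80° ✓; |KL| = 36.50 ✓; ∠KLW = 96.00° ✓; |LW| = 41.30 ✓; ∠(LW, WG) = 86.00° ✗; |WG| = 20.40 ✓.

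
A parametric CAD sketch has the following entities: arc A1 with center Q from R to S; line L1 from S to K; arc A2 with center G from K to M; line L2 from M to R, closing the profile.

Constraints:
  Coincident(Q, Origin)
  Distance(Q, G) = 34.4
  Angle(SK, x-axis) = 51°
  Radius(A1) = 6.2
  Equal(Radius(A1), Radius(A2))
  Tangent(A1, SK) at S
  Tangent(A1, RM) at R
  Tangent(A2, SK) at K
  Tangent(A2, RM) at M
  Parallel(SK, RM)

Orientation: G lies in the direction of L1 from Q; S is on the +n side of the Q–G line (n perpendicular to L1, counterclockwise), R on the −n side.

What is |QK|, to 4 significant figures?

34.95

The slot axis is L1's direction at 51.0°, so u = (cos 51.0°, sin 51.0°) = (0.6293, 0.7771) and n = (−sin 51.0°, cos 51.0°) = (-0.7771, 0.6293). Q is at the origin and G lies 34.4 along u from Q, so G = 34.4·u = (21.65, 26.73). Tangency of A1 to both parallel lines with radius 6.2 puts S and R at Q ± 6.2·n: S = (-4.818, 3.902), R = (4.818, -3.902). Equal radii place K and M the same way about G: K = G + 6.2·n = (16.83, 30.64), M = G − 6.2·n = (26.47, 22.83). Then |QK| = |K − Q| = 34.95.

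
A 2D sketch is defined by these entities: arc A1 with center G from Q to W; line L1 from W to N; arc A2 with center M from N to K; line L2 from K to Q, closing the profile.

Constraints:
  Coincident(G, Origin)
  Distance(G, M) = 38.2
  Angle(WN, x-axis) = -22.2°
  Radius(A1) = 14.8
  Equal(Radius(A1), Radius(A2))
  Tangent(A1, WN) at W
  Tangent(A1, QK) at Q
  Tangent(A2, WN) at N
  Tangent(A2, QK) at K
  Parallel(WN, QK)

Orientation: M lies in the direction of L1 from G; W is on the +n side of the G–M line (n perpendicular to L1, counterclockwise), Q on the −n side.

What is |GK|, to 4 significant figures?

40.97

The slot axis is L1's direction at -22.2°, so u = (cos -22.2°, sin -22.2°) = (0.9259, -0.3778) and n = (−sin -22.2°, cos -22.2°) = (0.3778, 0.9259). G is at the origin and M lies 38.2 along u from G, so M = 38.2·u = (35.37, -14.43). Tangency of A1 to both parallel lines with radius 14.8 puts W and Q at G ± 14.8·n: W = (5.592, 13.70), Q = (-5.592, -13.70). Equal radii place N and K the same way about M: N = M + 14.8·n = (40.96, -0.7306), K = M − 14.8·n = (29.78, -28.14). Then |GK| = |K − G| = 40.97.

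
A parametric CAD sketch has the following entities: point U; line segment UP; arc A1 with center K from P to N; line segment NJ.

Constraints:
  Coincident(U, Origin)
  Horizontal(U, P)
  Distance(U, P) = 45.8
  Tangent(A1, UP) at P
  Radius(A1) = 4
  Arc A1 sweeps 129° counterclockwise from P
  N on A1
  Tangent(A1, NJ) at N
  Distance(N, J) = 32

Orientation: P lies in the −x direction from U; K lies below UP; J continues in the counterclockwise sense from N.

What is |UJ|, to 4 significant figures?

42.58

U is at the origin; U and P share the same y with |UP| = 45.8 and P on the −x side, so P = (-45.80, 0.000). Tangency of A1 to UP means the radius KP is perpendicular to UP, so K = P + (0, -4) = (-45.80, -4.000). On A1, P sits at bearing 90° from K; a 129° counterclockwise sweep puts N at bearing 219°, so N = K + 4.0·(cos 219°, sin 219°) = (-48.91, -6.517). Since A1 is tangent to NJ there, KN ⟂ NJ, so NJ runs along (−sin 219°, cos 219°); with |NJ| = 32.0, J = (-28.77, -31.39). Then |UJ| = |J − U| = 42.58.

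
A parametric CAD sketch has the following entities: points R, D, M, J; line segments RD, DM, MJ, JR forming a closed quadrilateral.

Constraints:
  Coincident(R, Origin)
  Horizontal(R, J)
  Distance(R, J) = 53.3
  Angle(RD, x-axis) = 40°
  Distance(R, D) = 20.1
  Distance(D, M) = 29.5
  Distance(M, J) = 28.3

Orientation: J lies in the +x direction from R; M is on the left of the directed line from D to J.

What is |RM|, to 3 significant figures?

49.2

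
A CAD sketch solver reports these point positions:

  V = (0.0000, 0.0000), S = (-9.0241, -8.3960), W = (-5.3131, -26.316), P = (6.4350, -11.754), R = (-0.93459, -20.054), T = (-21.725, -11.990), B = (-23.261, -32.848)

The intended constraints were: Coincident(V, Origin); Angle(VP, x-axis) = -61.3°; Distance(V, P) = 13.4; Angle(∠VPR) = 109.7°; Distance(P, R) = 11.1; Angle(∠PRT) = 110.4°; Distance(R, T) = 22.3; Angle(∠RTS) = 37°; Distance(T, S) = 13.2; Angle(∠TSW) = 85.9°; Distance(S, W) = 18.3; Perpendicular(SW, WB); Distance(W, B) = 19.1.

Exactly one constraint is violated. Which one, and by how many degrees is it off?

Perpendicular(SW, WB) — off by 8.30°.

V = (0.00, 0.00) ✓; VP at -61.30° ✓; |VP| = 13.40 ✓; ∠VPR = 109.7° ✓; |PR| = 11.10 ✓; ∠PRT = 110.4° ✓; |RT| = 22.30 ✓; ∠RTS = 37.00° ✓; |TS| = 13.20 ✓; ∠TSW = 85.90° ✓; |SW| = 18.30 ✓; ∠(SW, WB) = 81.70° ✗; |WB| = 19.10 ✓.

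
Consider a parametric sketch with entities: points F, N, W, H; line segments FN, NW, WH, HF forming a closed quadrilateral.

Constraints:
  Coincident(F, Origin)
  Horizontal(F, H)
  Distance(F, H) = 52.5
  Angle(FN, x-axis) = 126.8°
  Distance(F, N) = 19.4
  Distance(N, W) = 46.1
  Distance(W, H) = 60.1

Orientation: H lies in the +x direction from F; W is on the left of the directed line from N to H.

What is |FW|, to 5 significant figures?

53.454

Checks: |NW| = 46.10 ✓; |WH| = 60.10 ✓.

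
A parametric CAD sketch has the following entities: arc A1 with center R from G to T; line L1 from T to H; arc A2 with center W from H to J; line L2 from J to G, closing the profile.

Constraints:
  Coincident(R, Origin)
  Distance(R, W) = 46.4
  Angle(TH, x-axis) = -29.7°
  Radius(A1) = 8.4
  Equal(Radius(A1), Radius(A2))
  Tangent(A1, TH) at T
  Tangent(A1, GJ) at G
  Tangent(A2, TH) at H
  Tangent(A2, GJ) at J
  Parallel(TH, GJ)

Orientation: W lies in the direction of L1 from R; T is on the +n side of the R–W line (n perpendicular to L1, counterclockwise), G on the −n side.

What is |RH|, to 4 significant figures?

47.15

The slot axis is L1's direction at -29.7°, so u = (cos -29.7°, sin -29.7°) = (0.8686, -0.4955) and n = (−sin -29.7°, cos -29.7°) = (0.4955, 0.8686). R is at the origin and W lies 46.4 along u from R, so W = 46.4·u = (40.30, -22.99). Tangency of A1 to both parallel lines with radius 8.4 puts T and G at R ± 8.4·n: T = (4.162, 7.297), G = (-4.162, -7.297). Equal radii place H and J the same way about W: H = W + 8.4·n = (44.47, -15.69), J = W − 8.4·n = (36.14, -30.29). Then |RH| = |H − R| = 47.15.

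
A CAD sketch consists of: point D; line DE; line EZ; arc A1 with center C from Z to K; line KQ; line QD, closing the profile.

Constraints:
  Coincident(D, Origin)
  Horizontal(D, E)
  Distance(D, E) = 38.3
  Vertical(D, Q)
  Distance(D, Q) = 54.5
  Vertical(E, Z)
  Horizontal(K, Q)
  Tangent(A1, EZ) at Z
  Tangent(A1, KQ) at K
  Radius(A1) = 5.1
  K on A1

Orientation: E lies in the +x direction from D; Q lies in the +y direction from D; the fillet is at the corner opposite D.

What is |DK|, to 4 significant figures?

63.82

D is at the origin; D and E share the same y with |DE| = 38.3 and E on the +x side, so E = (38.30, 0.000). D and Q share the same x with |DQ| = 54.5 and Q on the +y side, so Q = (0.000, 54.50). The virtual corner opposite D is at (38.30, 54.50). Tangency of A1 to EZ means the radius CZ is perpendicular to EZ and A1 meets KQ tangentially, so CK is at right angles to KQ, with radius 5.1, so the center C sits 5.1 in from both sides at C = (33.20, 49.40). That places the tangent points at Z = (38.30, 49.40) on EZ and K = (33.20, 54.50) on KQ. Then |DK| = |K − D| = 63.82.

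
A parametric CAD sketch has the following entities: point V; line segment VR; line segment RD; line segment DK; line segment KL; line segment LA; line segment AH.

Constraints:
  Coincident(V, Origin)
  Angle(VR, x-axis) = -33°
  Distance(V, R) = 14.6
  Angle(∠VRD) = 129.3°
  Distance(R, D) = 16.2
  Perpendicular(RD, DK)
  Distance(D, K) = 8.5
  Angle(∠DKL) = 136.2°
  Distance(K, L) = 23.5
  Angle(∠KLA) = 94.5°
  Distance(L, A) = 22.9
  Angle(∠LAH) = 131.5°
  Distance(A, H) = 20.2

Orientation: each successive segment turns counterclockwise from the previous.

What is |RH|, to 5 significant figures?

20.729

V is at the origin; VR runs at -33.0° with length 14.6, so R = (12.245, -7.9517). ∠VRD = 129.3° gives RD at 17.700° from the x-axis; with |RD| = 16.2, D = (27.678, -3.0264). RD is perpendicular to DK, so DK runs at 107.70°; with |DK| = 8.5, K = (25.093, 5.0712). ∠DKL = 136.2° gives KL at 151.50° from the x-axis; with |KL| = 23.5, L = (4.4412, 16.284). ∠KLA = 94.5° gives LA at -123.00° from the x-axis; with |LA| = 22.9, A = (-8.0310, -2.9211). ∠LAH = 131.5° gives AH at -74.500° from the x-axis; with |AH| = 20.2, H = (-2.6328, -22.386). Then |RH| = |H − R| = 20.729.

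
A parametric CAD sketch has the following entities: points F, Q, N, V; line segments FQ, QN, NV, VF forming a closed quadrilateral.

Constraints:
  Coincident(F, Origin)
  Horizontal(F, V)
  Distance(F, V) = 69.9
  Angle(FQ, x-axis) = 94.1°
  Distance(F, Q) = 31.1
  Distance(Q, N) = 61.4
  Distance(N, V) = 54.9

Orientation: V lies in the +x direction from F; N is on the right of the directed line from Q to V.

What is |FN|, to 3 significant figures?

33.4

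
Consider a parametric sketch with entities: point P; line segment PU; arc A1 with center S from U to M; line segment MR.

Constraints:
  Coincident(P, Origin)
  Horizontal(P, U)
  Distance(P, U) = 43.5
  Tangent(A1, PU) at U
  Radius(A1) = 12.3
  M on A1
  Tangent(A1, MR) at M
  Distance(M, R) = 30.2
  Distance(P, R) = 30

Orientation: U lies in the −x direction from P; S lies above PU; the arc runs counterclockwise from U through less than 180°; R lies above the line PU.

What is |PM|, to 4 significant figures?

34.61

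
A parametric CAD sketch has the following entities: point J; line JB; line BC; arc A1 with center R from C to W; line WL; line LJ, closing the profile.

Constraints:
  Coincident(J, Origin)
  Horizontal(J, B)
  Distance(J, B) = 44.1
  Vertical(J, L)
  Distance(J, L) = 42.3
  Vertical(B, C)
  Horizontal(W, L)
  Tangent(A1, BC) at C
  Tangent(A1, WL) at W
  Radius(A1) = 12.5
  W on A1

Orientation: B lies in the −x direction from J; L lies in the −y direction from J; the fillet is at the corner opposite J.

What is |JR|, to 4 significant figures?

43.44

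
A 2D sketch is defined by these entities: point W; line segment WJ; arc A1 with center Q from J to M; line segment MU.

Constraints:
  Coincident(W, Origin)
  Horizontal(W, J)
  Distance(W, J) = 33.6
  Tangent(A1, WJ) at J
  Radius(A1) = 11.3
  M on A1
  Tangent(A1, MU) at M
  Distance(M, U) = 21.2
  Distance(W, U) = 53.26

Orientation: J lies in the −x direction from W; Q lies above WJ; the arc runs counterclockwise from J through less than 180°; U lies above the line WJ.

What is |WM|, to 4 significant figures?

32.17

Checks: |QM| = 11.30 ✓; ∠(QM, MU) = 90.00° ✓; |MU| = 21.20 ✓; |WU| = 53.26 ✓.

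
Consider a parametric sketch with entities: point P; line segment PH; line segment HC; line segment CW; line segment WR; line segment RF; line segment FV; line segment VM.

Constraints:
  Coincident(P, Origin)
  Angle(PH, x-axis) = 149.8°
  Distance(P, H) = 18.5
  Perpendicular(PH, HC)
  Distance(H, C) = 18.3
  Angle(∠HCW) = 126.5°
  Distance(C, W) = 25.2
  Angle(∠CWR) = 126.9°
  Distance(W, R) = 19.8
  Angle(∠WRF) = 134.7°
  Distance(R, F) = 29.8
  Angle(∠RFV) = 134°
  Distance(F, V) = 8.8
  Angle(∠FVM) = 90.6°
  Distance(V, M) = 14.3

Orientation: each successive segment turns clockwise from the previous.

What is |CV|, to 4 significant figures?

56.55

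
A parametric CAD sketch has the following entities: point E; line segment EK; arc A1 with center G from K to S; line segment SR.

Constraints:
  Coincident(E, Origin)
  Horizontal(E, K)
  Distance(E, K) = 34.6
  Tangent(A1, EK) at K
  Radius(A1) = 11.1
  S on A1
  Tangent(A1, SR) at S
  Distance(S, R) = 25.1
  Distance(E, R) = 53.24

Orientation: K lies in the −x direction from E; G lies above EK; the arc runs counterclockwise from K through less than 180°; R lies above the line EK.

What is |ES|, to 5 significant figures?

29.767

E is at the origin; EK is horizontal with |EK| = 34.6 and K on the −x side, so K = (-34.600, 0.0000). The tangent condition forces GK to be normal to EK, so G = K + (0, 11.1) = (-34.600, 11.100). Since GS ⟂ SR (tangency), |GR| = √(11.1² + 25.1²) = 27.445 regardless of where S sits on A1. So R lies on both circle(E, 53.24) and circle(G, 27.445); the above-EK intersection is R = (-36.820, 38.455). S is the foot of the tangent from R: S = (-24.845, 16.396).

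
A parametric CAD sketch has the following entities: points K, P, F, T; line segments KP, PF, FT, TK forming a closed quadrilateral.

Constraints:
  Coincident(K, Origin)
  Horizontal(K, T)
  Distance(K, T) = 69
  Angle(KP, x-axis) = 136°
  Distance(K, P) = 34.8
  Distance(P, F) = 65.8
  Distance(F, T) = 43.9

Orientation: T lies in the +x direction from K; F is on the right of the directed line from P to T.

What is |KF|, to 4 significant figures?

31.60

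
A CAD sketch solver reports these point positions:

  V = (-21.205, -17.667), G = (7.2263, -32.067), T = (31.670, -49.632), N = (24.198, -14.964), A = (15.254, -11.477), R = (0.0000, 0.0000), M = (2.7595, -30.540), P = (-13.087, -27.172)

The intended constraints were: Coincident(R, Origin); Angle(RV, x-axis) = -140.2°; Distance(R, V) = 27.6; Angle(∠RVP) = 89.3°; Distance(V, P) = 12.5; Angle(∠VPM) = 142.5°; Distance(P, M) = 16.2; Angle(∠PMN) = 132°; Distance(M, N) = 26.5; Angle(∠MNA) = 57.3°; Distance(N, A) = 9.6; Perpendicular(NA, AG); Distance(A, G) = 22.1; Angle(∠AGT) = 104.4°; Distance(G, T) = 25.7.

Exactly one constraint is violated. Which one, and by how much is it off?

Distance(G, T) = 25.7 — off by 4.40.

R = (0.00, 0.00) ✓; RV at -140.2° ✓; |RV| = 27.60 ✓; ∠RVP = 89.30° ✓; |VP| = 12.50 ✓; ∠VPM = 142.5° ✓; |PM| = 16.20 ✓; ∠PMN = 132.0° ✓; |MN| = 26.50 ✓; ∠MNA = 57.30° ✓; |NA| = 9.600 ✓; ∠(NA, AG) = 90.00° ✓; |AG| = 22.10 ✓; ∠AGT = 104.4° ✓; |GT| = 30.10 ✗.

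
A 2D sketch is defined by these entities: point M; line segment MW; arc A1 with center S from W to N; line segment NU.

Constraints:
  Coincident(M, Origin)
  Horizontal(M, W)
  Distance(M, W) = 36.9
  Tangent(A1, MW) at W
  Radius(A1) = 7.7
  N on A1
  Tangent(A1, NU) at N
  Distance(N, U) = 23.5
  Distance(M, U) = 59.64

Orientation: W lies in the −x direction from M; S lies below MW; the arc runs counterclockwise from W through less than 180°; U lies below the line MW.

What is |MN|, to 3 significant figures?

44.1

M is at the origin; MW is horizontal with |MW| = 36.9 and W on the −x side, so W = (-36.9, 0.00). Tangency of A1 to MW means the radius SW is perpendicular to MW, so S = W + (0, -7.7) = (-36.9, -7.70). Since SN ⟂ NU (tangency), |SU| = √(7.7² + 23.5²) = 24.7 regardless of where N sits on A1. So U lies on both circle(M, 59.64) and circle(S, 24.7); the below-MW intersection is U = (-53.8, -25.8). N is the foot of the tangent from U: N = (-43.9, -4.45).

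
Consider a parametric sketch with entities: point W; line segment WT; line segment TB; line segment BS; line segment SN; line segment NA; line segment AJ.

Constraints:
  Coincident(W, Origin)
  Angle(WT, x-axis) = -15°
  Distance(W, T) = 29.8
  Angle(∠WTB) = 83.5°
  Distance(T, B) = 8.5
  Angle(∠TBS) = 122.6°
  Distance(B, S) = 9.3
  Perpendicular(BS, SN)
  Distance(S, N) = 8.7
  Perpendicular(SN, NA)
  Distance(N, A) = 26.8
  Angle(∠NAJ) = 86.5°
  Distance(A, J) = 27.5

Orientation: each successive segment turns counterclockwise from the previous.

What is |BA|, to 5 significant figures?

19.543

W is at the origin; WT runs at -15.0° with length 29.8, so T = (28.785, -7.7128). ∠WTB = 83.5° gives TB at 81.500° from the x-axis; with |TB| = 8.5, B = (30.041, 0.69383). ∠TBS = 122.6° gives BS at 138.90° from the x-axis; with |BS| = 9.3, S = (23.033, 6.8074). BS ⟂ SN, so SN runs at -131.10°; with |SN| = 8.7, N = (17.314, 0.25142). The perpendicularity gives NA at right angles to SN, so NA runs at -41.100°; with |NA| = 26.8, A = (37.509, -17.366). Then |BA| = |A − B| = 19.543.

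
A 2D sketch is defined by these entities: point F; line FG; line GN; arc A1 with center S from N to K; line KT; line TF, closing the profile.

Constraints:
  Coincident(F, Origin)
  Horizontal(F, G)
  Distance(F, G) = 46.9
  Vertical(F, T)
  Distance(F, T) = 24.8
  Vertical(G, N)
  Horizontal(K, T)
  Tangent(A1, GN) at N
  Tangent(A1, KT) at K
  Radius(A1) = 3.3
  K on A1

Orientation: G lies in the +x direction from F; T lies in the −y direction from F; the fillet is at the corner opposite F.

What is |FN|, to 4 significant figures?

51.59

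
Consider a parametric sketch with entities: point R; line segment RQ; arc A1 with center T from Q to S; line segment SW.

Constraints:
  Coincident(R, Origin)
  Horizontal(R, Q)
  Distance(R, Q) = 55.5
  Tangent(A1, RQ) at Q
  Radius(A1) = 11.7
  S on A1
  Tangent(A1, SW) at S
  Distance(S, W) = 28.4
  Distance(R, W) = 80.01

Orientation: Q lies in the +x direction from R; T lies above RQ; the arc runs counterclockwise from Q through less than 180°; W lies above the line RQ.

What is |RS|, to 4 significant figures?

67.96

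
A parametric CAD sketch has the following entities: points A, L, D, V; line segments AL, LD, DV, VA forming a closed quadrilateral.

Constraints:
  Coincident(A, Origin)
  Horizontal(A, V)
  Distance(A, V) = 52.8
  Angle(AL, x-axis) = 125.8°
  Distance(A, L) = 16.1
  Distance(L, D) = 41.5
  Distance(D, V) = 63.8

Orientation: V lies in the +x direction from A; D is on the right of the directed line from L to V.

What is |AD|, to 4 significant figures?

28.49

Checks: |AV| = 52.80 ✓; |AL| = 16.10 ✓; |LD| = 41.50 ✓; |DV| = 63.80 ✓.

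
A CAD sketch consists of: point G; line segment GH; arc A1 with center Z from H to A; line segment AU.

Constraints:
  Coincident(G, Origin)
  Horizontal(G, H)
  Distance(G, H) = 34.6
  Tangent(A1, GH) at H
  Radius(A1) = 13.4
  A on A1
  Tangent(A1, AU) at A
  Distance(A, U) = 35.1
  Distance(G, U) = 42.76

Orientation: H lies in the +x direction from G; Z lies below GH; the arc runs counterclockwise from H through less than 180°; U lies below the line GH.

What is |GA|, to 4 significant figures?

23.71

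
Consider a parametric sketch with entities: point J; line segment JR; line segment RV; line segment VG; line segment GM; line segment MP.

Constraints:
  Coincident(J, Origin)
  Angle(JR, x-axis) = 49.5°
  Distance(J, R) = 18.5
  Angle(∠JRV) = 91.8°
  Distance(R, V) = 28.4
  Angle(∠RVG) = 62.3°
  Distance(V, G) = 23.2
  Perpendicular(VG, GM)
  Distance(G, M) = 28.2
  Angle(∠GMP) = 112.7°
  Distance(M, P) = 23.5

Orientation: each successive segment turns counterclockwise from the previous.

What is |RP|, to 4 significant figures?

16.84

VG ⟂ GM, so GM runs at -14.60°; with |GM| = 28.2, M = (12.45, 3.622). ∠GMP = 112.7° gives MP at 52.70° from the x-axis; with |MP| = 23.5, P = (26.69, 22.32). Then |RP| = |P − R| = 16.84.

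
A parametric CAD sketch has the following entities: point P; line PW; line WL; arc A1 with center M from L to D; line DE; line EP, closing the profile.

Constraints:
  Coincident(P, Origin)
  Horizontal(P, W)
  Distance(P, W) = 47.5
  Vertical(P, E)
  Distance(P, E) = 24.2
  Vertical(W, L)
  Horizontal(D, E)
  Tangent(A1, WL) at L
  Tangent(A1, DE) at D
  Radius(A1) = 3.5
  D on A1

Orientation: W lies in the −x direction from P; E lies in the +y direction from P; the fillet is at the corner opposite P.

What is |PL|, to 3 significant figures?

51.8

P is at the origin; P and W share the same y with |PW| = 47.5 and W on the −x side, so W = (-47.5, 0.00). PE is vertical with |PE| = 24.2 and E on the +y side, so E = (0.00, 24.2). The virtual corner opposite P is at (-47.5, 24.2). Tangency of A1 to WL means the radius ML is perpendicular to WL and A1 meets DE tangentially, so MD is at right angles to DE, with radius 3.5, so the center M sits 3.5 in from both sides at M = (-44.0, 20.7). That places the tangent points at L = (-47.5, 20.7) on WL and D = (-44.0, 24.2) on DE. Then |PL| = |L − P| = 51.8.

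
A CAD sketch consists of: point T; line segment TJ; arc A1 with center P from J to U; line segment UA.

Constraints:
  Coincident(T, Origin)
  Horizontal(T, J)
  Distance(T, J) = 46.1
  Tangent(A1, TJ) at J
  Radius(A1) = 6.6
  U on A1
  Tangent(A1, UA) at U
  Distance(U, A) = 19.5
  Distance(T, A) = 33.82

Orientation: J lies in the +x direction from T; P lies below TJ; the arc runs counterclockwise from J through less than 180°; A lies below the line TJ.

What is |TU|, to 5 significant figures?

41.012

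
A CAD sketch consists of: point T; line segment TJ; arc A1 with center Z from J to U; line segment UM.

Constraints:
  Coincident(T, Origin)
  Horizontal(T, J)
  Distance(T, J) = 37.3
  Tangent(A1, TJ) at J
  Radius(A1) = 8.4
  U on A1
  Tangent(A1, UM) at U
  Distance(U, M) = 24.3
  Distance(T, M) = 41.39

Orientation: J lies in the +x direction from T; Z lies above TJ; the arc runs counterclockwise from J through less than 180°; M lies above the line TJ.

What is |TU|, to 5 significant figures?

45.634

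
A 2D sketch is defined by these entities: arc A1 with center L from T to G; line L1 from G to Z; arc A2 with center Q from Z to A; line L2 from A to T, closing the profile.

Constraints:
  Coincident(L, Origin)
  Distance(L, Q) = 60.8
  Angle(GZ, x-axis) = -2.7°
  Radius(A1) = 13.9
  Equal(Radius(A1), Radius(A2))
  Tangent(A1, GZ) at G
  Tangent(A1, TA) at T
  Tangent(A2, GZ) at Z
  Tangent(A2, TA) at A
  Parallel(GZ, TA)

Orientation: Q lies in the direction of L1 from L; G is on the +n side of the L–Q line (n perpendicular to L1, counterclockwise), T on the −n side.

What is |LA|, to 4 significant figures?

62.37

Tangency of A1 to both parallel lines with radius 13.9 puts G and T at L ± 13.9·n: G = (0.6548, 13.88), T = (-0.6548, -13.88). Equal radii place Z and A the same way about Q: Z = Q + 13.9·n = (61.39, 11.02), A = Q − 13.9·n = (60.08, -16.75). Then |LA| = |A − L| = 62.37.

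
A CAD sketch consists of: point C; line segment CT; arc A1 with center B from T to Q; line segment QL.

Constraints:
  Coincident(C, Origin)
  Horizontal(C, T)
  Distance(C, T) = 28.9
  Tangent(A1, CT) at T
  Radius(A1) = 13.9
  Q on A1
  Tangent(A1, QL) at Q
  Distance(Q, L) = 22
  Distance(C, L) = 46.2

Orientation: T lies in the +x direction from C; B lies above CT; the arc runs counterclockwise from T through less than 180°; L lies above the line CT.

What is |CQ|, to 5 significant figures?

45.523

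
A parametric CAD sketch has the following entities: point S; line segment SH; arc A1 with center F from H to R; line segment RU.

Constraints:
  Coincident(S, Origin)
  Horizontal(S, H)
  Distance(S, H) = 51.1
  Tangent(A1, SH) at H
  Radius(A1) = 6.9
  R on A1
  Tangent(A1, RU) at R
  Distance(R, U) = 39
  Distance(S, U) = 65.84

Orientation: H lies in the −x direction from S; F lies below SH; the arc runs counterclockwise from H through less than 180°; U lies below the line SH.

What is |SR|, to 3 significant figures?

58.4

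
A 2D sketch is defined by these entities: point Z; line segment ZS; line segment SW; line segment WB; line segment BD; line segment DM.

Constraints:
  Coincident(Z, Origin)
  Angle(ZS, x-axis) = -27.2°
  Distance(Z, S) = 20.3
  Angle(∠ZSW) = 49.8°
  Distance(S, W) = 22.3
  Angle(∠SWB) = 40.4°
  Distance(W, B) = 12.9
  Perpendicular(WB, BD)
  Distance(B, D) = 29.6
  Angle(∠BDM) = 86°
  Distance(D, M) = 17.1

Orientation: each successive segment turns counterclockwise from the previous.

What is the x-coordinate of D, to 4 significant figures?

33.38

Z is at the origin; ZS runs at -27.2° with length 20.3, so S = (18.06, -9.279). ∠ZSW = 49.8° gives SW at 103.0° from the x-axis; with |SW| = 22.3, W = (13.04, 12.45). ∠SWB = 40.4° gives WB at -117.4° from the x-axis; with |WB| = 12.9, B = (7.102, 0.9965). The perpendicularity gives BD at right angles to WB, so BD runs at -27.40°; with |BD| = 29.6, D = (33.38, -12.63). So D.x = 33.38.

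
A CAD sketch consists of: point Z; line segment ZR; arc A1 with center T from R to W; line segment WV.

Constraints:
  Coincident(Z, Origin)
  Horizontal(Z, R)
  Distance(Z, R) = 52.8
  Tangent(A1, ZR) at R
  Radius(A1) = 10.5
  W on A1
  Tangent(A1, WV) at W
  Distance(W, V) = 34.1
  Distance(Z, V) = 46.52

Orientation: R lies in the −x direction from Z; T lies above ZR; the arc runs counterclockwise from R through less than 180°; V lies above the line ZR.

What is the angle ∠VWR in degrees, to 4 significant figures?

147.8°

Checks: |TW| = 10.50 ✓; ∠(TW, WV) = 90.00° ✓; |WV| = 34.10 ✓; |ZV| = 46.52 ✓.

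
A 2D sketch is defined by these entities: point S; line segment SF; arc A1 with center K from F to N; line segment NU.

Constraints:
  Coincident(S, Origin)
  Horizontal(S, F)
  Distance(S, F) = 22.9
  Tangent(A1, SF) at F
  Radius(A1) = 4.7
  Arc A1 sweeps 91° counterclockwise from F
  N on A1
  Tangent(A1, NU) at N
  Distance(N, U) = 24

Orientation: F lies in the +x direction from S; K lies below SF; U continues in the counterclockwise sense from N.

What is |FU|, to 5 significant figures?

29.095

S is at the origin; S and F share the same y with |SF| = 22.9 and F on the +x side, so F = (22.900, 0.0000). Tangency of A1 to SF means the radius KF is perpendicular to SF, so K = F + (0, -4.7) = (22.900, -4.7000). On A1, F sits at bearing 90° from K; a 91° counterclockwise sweep puts N at bearing 181°, so N = K + 4.7·(cos 181°, sin 181°) = (18.201, -4.7820). The tangent condition forces KN to be normal to NU, so NU runs along (−sin 181°, cos 181°); with |NU| = 24.0, U = (18.620, -28.778). Then |FU| = |U − F| = 29.095.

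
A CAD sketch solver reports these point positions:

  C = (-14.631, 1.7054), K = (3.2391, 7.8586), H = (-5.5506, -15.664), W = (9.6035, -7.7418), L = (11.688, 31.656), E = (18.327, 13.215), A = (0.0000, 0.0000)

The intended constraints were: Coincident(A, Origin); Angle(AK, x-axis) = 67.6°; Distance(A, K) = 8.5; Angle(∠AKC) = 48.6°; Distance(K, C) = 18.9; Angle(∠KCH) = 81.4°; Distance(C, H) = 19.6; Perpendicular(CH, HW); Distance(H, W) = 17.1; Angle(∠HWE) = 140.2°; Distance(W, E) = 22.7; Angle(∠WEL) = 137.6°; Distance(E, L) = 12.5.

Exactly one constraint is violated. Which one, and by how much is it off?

Distance(E, L) = 12.5 — off by 7.10.

A = (0.00, 0.00) ✓; AK at 67.60° ✓; |AK| = 8.500 ✓; ∠AKC = 48.60° ✓; |KC| = 18.90 ✓; ∠KCH = 81.40° ✓; |CH| = 19.60 ✓; ∠(CH, HW) = 90.00° ✓; |HW| = 17.10 ✓; ∠HWE = 140.2° ✓; |WE| = 22.70 ✓; ∠WEL = 137.6° ✓; |EL| = 19.60 ✗.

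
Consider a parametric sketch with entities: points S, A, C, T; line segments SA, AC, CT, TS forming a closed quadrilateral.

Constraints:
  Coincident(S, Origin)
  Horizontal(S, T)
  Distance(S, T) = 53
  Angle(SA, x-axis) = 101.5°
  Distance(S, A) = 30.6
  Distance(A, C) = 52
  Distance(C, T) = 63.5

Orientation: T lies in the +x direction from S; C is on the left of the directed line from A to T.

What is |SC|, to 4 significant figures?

70.68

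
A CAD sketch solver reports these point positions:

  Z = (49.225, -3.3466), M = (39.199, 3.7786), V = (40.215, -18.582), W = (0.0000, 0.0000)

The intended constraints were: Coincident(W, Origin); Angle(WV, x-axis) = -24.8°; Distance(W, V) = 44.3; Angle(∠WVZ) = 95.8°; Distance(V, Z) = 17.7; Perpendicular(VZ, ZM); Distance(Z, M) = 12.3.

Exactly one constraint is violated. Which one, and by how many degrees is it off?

Perpendicular(VZ, ZM) — off by 4.80°.

W = (0.00, 0.00) ✓; WV at -24.80° ✓; |WV| = 44.30 ✓; ∠WVZ = 95.80° ✓; |VZ| = 17.70 ✓; ∠(VZ, ZM) = 85.20° ✗; |ZM| = 12.30 ✓.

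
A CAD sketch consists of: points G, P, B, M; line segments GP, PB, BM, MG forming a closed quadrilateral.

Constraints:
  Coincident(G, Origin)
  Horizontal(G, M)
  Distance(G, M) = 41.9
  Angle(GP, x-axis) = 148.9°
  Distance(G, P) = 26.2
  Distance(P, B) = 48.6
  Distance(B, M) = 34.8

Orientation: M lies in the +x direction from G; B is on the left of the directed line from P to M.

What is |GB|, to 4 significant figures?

37.70

Checks: |PB| = 48.60 ✓; |BM| = 34.80 ✓.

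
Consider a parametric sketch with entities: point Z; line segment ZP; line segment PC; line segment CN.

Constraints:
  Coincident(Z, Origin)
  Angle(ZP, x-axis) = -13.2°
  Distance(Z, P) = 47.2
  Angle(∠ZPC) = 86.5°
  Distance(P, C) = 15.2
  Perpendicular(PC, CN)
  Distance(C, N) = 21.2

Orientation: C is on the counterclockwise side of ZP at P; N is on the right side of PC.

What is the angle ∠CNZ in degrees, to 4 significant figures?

10.22°

Z is at the origin; ZP runs at -13.2° with length 47.2, so P = 47.2·(cos -13.2°, sin -13.2°) = (45.95, -10.78). ∠ZPC = 86.5°, so PC runs at -13.2° + (180° − 86.5°) = 80.30° from the x-axis; with |PC| = 15.2, C = P + 15.2·(cos 80.30°, sin 80.30°) = (48.51, 4.205). The perpendicularity gives CN at right angles to PC; with |CN| = 21.2 on the right of PC, N = C + 21.2·(0.9857, -0.1685) = (69.41, 0.6326). Then cos ∠CNZ = NC·NZ / (|NC||NZ|), giving 10.22°.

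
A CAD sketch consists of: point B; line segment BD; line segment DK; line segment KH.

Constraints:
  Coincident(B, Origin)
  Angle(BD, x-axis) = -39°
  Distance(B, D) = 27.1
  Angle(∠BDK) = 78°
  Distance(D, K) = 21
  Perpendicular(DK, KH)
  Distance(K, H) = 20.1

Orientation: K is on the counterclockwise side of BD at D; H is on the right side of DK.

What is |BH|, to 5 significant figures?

49.075

B is at the origin; BD runs at -39.0° with length 27.1, so D = 27.1·(cos -39.0°, sin -39.0°) = (21.061, -17.055). ∠BDK = 78.0°, so DK runs at -39.0° + (180° − 78.0°) = 63.000° from the x-axis; with |DK| = 21.0, K = D + 21.0·(cos 63.000°, sin 63.000°) = (30.594, 1.6566). DK ⟂ KH; with |KH| = 20.1 on the right of DK, H = K + 20.1·(0.89101, -0.45399) = (48.504, -7.4687). Then |BH| = |H − B| = 49.075.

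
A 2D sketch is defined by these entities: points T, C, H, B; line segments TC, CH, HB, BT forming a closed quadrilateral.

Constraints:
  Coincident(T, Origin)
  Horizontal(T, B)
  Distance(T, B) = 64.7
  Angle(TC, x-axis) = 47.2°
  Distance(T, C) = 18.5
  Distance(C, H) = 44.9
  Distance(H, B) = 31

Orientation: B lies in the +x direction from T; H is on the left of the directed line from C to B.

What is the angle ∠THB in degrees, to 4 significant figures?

80.75°

Checks: T.y = 0.00, B.y = 0.00 ✓; |CH| = 44.90 ✓; |HB| = 31.00 ✓.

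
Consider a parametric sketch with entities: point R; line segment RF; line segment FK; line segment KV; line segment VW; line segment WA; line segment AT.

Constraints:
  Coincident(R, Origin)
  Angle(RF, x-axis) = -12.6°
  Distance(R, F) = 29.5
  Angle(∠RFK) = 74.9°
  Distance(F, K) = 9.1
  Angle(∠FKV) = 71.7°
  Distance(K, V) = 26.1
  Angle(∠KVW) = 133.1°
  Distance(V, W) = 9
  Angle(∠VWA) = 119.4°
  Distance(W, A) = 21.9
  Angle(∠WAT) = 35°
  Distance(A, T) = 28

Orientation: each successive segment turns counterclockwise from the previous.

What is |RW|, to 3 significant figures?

15.0

R is at the origin; RF runs at -12.6° with length 29.5, so F = (28.8, -6.44). ∠RFK = 74.9° gives FK at 92.5° from the x-axis; with |FK| = 9.1, K = (28.4, 2.66). ∠FKV = 71.7° gives KV at -159° from the x-axis; with |KV| = 26.1, V = (3.99, -6.61). ∠KVW = 133.1° gives VW at -112° from the x-axis; with |VW| = 9.0, W = (0.579, -14.9). Then |RW| = |W − R| = 15.0.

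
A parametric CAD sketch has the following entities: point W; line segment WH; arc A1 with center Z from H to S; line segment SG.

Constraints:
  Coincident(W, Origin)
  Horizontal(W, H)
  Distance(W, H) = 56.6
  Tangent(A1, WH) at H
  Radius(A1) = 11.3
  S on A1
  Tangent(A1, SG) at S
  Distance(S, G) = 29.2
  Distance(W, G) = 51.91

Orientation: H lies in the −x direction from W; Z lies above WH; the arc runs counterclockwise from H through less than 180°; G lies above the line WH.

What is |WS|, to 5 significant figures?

46.480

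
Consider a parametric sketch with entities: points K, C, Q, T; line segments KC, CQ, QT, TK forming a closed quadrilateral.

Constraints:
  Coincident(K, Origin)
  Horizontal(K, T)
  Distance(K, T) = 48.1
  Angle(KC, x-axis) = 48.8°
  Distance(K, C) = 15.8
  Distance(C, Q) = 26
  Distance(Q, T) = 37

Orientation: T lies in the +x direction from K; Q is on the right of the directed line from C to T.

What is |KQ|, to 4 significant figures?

19.58

Checks: |CQ| = 26.00 ✓; |QT| = 37.00 ✓.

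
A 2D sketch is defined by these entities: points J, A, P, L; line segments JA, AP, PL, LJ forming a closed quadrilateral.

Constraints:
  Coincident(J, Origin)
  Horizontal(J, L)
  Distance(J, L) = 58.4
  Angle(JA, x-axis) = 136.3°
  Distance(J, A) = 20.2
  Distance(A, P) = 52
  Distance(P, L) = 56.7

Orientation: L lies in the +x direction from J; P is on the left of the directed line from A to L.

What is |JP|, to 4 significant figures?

53.25

Checks: |AP| = 52.00 ✓; |PL| = 56.70 ✓.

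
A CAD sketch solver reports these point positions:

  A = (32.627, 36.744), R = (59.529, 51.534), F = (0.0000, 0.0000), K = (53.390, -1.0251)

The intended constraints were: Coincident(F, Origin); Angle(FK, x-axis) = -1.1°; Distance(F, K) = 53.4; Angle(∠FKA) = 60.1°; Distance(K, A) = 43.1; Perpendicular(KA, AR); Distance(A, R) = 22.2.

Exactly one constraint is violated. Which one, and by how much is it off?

Distance(A, R) = 22.2 — off by 8.50.

F = (0.00, 0.00) ✓; FK at -1.100° ✓; |FK| = 53.40 ✓; ∠FKA = 60.10° ✓; |KA| = 43.10 ✓; ∠(KA, AR) = 90.00° ✓; |AR| = 30.70 ✗.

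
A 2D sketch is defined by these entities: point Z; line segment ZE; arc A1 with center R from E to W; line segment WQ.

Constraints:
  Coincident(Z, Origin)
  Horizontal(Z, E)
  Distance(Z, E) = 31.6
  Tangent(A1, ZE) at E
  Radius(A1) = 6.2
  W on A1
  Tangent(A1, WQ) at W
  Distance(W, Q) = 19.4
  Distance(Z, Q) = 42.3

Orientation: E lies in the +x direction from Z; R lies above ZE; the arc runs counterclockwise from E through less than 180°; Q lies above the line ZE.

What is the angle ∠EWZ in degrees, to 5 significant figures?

40.402°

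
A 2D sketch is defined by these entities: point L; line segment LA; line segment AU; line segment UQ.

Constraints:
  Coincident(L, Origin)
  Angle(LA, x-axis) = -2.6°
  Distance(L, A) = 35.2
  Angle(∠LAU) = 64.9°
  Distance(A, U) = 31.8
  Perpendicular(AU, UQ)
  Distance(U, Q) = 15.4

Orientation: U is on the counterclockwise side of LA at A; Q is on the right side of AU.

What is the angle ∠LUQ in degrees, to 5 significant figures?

152.11°

L is at the origin; LA runs at -2.6° with length 35.2, so A = 35.2·(cos -2.6°, sin -2.6°) = (35.164, -1.5968). ∠LAU = 64.9°, so AU runs at -2.6° + (180° − 64.9°) = 112.50° from the x-axis; with |AU| = 31.8, U = A + 31.8·(cos 112.50°, sin 112.50°) = (22.994, 27.783). The perpendicularity gives UQ at right angles to AU; with |UQ| = 15.4 on the right of AU, Q = U + 15.4·(0.92388, 0.38268) = (37.222, 33.676). Then cos ∠LUQ = UL·UQ / (|UL||UQ|), giving 152.11°.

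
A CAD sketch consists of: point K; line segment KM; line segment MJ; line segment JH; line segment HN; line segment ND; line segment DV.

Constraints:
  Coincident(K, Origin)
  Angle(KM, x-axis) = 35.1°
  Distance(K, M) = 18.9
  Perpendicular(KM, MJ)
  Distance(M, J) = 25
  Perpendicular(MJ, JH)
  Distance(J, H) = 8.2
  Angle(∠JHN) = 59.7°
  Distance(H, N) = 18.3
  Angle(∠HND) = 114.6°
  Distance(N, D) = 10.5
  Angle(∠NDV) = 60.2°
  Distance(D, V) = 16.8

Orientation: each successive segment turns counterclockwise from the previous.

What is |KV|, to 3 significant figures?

31.6

K is at the origin; KM runs at 35.1° with length 18.9, so M = (15.5, 10.9). KM is perpendicular to MJ, so MJ runs at 125°; with |MJ| = 25.0, J = (1.09, 31.3). MJ ⟂ JH, so JH runs at -145°; with |JH| = 8.2, H = (-5.62, 26.6). ∠JHN = 59.7° gives HN at -24.6° from the x-axis; with |HN| = 18.3, N = (11.0, 19.0). ∠HND = 114.6° gives ND at 40.8° from the x-axis; with |ND| = 10.5, D = (19.0, 25.8). ∠NDV = 60.2° gives DV at 161° from the x-axis; with |DV| = 16.8, V = (3.12, 31.4). Then |KV| = |V − K| = 31.6.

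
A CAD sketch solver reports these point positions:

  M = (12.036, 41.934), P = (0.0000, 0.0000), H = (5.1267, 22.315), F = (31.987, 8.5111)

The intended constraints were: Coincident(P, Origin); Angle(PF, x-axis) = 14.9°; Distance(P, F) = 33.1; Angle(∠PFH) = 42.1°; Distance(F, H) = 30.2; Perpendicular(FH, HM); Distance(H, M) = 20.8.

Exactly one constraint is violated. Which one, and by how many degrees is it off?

Perpendicular(FH, HM) — off by 7.80°.

P = (0.00, 0.00) ✓; PF at 14.90° ✓; |PF| = 33.10 ✓; ∠PFH = 42.10° ✓; |FH| = 30.20 ✓; ∠(FH, HM) = 82.20° ✗; |HM| = 20.80 ✓.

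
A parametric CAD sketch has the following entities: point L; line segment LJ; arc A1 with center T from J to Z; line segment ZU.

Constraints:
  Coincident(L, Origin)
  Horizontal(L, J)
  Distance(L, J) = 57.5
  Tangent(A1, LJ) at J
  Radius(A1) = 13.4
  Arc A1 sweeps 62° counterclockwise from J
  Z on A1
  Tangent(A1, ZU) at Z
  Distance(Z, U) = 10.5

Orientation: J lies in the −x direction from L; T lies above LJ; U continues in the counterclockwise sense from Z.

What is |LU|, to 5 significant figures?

43.909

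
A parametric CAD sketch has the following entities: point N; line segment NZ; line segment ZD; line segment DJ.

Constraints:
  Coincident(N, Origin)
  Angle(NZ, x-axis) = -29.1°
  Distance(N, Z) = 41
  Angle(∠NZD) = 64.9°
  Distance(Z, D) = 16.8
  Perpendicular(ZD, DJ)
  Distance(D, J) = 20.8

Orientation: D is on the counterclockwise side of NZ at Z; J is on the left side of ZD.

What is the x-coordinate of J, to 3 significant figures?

16.2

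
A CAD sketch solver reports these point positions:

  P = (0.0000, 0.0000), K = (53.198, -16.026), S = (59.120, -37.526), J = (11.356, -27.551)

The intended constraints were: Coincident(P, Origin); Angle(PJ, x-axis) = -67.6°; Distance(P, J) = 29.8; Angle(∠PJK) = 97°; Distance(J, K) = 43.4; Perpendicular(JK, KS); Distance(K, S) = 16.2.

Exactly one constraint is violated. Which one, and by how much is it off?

Distance(K, S) = 16.2 — off by 6.10.

P = (0.00, 0.00) ✓; PJ at -67.60° ✓; |PJ| = 29.80 ✓; ∠PJK = 97.00° ✓; |JK| = 43.40 ✓; ∠(JK, KS) = 90.00° ✓; |KS| = 22.30 ✗.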